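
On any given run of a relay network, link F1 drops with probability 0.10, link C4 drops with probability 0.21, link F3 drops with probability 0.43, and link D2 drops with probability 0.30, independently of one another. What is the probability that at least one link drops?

0.716311

P(none) = (1 − 0.10) × (1 − 0.21) × (1 − 0.43) × (1 − 0.30) = 0.90 × 0.79 × 0.57 × 0.70 = 0.283689
P(at least one) = 1 − 0.283689 = 0.716311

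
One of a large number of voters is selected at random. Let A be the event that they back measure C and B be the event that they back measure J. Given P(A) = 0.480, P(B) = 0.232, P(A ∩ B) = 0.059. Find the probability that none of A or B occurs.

0.347

Inclusion–exclusion gives
P(A ∪ B) = 0.480 + 0.232 − 0.059 = 0.653
P(none) = 1 − 0.653 = 0.347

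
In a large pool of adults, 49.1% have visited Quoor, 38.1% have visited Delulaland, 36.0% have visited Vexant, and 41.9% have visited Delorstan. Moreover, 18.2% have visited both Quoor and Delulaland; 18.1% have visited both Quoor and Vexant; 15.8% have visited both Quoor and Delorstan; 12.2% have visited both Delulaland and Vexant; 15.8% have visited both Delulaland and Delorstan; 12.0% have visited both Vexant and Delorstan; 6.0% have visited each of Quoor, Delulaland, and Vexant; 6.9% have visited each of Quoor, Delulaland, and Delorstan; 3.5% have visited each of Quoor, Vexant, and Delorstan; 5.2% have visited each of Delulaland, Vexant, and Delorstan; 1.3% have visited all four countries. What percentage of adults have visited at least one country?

93.3%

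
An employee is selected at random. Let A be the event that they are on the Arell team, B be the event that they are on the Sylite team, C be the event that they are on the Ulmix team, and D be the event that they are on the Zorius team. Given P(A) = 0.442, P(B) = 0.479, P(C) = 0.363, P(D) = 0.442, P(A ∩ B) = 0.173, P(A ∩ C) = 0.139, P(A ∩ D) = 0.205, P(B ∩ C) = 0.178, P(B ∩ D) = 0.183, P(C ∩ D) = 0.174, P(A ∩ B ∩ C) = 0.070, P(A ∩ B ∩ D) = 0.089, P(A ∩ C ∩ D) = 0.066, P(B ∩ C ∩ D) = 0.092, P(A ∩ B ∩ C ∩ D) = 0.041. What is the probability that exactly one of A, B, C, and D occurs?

0.409

Using the inclusion–exclusion count for exactly one event:
P(exactly one) = 0.442 + 0.479 + 0.363 + 0.442 − 2·0.173 − 2·0.139 − 2·0.205 − 2·0.178 − 2·0.183 − 2·0.174 + 3·0.070 + 3·0.089 + 3·0.066 + 3·0.092 − 4·0.041 = 0.409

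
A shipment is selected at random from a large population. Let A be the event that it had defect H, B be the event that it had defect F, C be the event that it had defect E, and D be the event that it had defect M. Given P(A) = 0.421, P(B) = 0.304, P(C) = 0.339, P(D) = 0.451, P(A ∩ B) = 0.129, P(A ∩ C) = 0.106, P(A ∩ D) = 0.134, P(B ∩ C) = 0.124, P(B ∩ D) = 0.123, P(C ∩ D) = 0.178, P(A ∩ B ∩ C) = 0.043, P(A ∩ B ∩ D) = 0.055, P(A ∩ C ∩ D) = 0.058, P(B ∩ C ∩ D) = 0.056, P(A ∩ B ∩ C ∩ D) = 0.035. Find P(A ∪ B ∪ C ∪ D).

0.898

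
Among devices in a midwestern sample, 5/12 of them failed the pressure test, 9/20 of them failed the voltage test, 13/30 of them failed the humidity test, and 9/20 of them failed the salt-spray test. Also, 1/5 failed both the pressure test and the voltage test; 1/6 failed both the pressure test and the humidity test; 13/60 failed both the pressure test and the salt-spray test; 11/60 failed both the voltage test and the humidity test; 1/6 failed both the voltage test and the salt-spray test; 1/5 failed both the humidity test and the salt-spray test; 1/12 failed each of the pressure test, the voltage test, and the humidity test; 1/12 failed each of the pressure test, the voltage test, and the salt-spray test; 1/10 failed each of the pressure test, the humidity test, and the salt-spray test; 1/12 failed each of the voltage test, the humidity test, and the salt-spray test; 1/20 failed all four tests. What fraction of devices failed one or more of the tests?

11/12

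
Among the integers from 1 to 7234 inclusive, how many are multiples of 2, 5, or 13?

4562

3617 + 1446 + 556 − 723 − 278 − 111 + 55 = 4562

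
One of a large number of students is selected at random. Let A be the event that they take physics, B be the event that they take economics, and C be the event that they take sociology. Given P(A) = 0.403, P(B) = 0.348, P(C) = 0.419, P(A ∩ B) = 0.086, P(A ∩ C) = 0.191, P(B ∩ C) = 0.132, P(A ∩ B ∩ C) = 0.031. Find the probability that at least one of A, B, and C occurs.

Using inclusion–exclusion:
P(A ∪ B ∪ C) = 0.403 + 0.348 + 0.419 − 0.086 − 0.191 − 0.132 + 0.031 = 0.792

0.792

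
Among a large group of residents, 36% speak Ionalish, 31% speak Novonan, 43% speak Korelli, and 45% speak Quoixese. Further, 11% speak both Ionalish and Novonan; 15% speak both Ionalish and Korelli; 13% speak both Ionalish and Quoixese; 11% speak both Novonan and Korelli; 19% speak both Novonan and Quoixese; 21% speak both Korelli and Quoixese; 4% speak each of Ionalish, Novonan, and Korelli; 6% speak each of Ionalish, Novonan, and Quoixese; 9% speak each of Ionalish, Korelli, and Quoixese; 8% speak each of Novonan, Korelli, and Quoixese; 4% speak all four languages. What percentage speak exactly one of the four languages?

40%

Using the inclusion–exclusion count for exactly one event:
P(exactly one) = 36 + 31 + 43 + 45 − 2·11 − 2·15 − 2·13 − 2·11 − 2·19 − 2·21 + 3·4 + 3·6 + 3·9 + 3·8 − 4·4 = 40%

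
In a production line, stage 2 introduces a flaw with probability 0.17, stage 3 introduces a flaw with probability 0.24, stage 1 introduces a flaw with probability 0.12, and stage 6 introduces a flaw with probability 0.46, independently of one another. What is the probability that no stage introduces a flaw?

0.29975616

P(none) = (1 − 0.17) × (1 − 0.24) × (1 − 0.12) × (1 − 0.46) = 0.83 × 0.76 × 0.88 × 0.54 = 0.29975616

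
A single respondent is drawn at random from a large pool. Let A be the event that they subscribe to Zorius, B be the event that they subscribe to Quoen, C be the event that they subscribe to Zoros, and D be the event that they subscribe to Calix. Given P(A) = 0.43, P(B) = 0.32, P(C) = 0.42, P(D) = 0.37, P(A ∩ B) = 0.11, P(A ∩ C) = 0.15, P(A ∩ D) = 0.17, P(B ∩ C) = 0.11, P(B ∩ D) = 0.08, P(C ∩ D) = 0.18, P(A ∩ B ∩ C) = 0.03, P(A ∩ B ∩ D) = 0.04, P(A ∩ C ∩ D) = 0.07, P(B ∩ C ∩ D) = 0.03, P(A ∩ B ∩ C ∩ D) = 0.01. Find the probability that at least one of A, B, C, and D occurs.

0.90

P(A ∪ B ∪ C ∪ D) = 0.43 + 0.32 + 0.42 + 0.37 − 0.11 − 0.15 − 0.17 − 0.11 − 0.08 − 0.18 + 0.03 + 0.04 + 0.07 + 0.03 − 0.01 = 0.90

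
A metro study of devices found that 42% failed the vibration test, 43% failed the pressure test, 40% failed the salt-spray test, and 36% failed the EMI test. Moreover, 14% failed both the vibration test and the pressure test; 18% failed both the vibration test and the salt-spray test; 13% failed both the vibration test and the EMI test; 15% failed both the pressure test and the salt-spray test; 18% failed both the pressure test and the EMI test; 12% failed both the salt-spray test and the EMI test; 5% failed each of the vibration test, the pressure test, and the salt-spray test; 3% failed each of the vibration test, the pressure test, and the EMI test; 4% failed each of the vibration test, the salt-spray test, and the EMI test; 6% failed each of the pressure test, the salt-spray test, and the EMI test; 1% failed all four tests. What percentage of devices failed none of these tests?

P(union) = 42 + 43 + 40 + 36 − 14 − 18 − 13 − 15 − 18 − 12 + 5 + 3 + 4 + 6 − 1 = 88%
P(none) = 100% − 88% = 12%

12%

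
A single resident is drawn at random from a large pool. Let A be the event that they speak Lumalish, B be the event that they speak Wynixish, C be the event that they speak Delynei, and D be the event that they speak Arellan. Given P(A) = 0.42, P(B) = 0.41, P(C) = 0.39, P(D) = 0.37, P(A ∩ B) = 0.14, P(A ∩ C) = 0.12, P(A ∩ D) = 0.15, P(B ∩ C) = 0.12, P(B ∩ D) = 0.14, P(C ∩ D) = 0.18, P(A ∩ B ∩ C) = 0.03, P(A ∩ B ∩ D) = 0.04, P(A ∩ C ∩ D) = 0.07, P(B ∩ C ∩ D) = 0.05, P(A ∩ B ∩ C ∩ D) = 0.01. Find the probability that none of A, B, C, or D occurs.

By inclusion-exclusion,
P(A ∪ B ∪ C ∪ D) = 0.42 + 0.41 + 0.39 + 0.37 − 0.14 − 0.12 − 0.15 − 0.12 − 0.14 − 0.18 + 0.03 + 0.04 + 0.07 + 0.05 − 0.01 = 0.92
P(none) = 1 − 0.92 = 0.08

0.08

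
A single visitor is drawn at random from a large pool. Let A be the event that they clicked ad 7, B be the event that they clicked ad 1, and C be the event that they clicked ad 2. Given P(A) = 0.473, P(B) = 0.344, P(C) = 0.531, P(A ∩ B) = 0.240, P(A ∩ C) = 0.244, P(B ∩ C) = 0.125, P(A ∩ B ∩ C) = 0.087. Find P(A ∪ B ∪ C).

P(A ∪ B ∪ C) = 0.473 + 0.344 + 0.531 − 0.240 − 0.244 − 0.125 + 0.087 = 0.826

0.826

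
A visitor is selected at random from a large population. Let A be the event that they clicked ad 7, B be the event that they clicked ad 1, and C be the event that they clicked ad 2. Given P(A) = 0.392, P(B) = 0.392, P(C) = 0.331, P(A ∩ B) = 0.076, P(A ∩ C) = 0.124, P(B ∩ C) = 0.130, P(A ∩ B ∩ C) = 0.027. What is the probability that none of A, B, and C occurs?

0.188

P(A ∪ B ∪ C) = 0.392 + 0.392 + 0.331 − 0.076 − 0.124 − 0.130 + 0.027 = 0.812
P(none) = 1 − 0.812 = 0.188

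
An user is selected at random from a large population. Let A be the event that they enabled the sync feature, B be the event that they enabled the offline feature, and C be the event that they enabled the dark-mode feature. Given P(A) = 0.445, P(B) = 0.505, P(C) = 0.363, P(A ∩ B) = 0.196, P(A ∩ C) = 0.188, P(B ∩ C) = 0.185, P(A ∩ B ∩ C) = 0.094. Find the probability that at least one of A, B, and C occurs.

0.838

Using inclusion–exclusion:
P(A ∪ B ∪ C) = 0.445 + 0.505 + 0.363 − 0.196 − 0.188 − 0.185 + 0.094 = 0.838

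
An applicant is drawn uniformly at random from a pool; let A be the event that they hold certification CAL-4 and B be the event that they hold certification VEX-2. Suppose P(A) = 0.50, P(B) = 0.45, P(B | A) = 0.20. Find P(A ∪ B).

0.85

P(A ∩ B) = P(A)·P(B|A) = 0.50 × 0.20 = 0.10
P(A ∪ B) = 0.50 + 0.45 − 0.10 = 0.85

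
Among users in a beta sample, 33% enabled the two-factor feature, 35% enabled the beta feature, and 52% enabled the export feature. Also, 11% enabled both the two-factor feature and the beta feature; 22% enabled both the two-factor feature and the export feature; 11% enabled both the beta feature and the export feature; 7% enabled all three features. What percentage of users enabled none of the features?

17%

By inclusion-exclusion,
P(≥1) = 33 + 35 + 52 − 11 − 22 − 11 + 7 = 83%
P(none) = 100% − 83% = 17%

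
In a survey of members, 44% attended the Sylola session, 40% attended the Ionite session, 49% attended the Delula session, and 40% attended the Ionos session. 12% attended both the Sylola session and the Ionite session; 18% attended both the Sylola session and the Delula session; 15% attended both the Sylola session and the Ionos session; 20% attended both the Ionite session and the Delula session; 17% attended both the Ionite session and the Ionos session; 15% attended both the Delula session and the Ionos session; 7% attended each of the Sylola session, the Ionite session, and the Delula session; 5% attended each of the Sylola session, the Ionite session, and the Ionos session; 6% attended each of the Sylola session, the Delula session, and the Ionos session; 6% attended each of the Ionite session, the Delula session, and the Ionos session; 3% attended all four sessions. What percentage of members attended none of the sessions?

By inclusion-exclusion,
P(at least one) = 44 + 40 + 49 + 40 − 12 − 18 − 15 − 20 − 17 − 15 + 7 + 5 + 6 + 6 − 3 = 97%
P(none) = 100% − 97% = 3%

3%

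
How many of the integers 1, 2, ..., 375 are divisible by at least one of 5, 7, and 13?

137

floor(375/5) + floor(375/7) + floor(375/13) − floor(375/35) − floor(375/65) − floor(375/91) + floor(375/455) = 75 + 53 + 28 − 10 − 5 − 4 + 0 = 137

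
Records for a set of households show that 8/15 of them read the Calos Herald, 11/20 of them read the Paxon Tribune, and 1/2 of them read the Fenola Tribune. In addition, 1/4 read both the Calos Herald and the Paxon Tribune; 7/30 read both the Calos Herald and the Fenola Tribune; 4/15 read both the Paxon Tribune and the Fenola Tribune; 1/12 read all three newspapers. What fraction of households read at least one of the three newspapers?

P(≥1) = 8/15 + 11/20 + 1/2 − 1/4 − 7/30 − 4/15 + 1/12 = 11/12

11/12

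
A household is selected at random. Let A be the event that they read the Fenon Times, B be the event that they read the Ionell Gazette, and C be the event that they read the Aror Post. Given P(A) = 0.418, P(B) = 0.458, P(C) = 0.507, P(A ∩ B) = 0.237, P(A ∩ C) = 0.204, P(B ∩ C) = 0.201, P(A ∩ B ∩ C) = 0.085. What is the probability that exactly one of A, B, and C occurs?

0.354

P(exactly one) = 0.418 + 0.458 + 0.507 − 2·0.237 − 2·0.204 − 2·0.201 + 3·0.085 = 0.354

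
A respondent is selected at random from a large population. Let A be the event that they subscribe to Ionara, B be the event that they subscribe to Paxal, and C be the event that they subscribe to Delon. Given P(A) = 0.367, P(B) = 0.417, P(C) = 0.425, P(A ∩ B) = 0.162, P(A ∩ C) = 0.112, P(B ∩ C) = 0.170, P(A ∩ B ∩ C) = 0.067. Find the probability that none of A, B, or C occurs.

P(A ∪ B ∪ C) = 0.367 + 0.417 + 0.425 − 0.162 − 0.112 − 0.170 + 0.067 = 0.832
P(none) = 1 − 0.832 = 0.168

0.168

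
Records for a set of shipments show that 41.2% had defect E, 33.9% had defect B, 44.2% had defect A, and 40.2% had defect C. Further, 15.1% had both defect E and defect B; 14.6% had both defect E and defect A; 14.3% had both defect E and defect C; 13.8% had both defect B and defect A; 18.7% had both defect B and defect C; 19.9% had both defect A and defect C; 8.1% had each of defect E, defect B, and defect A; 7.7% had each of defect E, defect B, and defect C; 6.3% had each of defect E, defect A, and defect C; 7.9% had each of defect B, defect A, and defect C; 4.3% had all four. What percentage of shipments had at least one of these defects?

88.8%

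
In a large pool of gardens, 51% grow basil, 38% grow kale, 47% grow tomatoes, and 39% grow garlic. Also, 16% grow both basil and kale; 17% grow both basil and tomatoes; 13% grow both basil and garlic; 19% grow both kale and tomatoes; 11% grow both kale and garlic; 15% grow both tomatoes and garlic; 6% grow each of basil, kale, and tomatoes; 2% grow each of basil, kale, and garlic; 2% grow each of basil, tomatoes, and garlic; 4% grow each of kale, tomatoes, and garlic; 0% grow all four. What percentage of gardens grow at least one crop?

P(union) = 51 + 38 + 47 + 39 − 16 − 17 − 13 − 19 − 11 − 15 + 6 + 2 + 2 + 4 − 0 = 98%

98%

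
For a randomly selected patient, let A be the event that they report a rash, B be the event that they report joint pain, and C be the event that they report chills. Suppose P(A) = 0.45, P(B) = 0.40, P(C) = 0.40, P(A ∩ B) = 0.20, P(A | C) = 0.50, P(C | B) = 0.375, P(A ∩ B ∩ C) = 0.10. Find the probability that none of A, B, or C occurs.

P(A ∩ C) = P(C)·P(A|C) = 0.40 × 0.50 = 0.20
P(B ∩ C) = P(B)·P(C|B) = 0.40 × 0.375 = 0.15
P(A ∪ B ∪ C) = 0.45 + 0.40 + 0.40 − 0.20 − 0.20 − 0.15 + 0.10 = 0.80
P(none) = 1 − 0.80 = 0.20

0.20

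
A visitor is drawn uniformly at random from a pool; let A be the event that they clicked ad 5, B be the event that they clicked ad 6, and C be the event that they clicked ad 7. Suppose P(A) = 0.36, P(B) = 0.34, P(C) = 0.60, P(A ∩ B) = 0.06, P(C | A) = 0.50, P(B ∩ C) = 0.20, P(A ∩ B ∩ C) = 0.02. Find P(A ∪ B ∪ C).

0.88

P(A ∩ C) = P(A)·P(C|A) = 0.36 × 0.50 = 0.18
By inclusion–exclusion:
P(A ∪ B ∪ C) = 0.36 + 0.34 + 0.60 − 0.06 − 0.18 − 0.20 + 0.02 = 0.88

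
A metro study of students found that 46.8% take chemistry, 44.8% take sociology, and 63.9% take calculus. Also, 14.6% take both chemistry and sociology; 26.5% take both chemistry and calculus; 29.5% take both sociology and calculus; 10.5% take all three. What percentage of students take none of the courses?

4.6%

Apply inclusion-exclusion:
P(at least one) = 46.8 + 44.8 + 63.9 − 14.6 − 26.5 − 29.5 + 10.5 = 95.4%
P(none) = 100% − 95.4% = 4.6%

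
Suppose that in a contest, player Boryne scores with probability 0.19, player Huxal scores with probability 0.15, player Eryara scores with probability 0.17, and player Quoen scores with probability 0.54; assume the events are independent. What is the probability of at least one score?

0.7371307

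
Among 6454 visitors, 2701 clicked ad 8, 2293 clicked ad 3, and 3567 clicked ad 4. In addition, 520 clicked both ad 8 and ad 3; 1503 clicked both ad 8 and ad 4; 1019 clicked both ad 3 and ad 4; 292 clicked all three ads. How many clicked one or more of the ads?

5811

|union| = 2701 + 2293 + 3567 − 520 − 1503 − 1019 + 292 = 5811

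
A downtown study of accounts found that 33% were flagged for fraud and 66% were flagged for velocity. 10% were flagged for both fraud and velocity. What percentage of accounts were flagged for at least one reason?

89%

Using inclusion–exclusion:
P(at least one) = 33 + 66 − 10 = 89%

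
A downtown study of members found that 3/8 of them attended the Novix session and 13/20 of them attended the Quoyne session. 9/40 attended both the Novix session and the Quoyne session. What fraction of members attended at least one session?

4/5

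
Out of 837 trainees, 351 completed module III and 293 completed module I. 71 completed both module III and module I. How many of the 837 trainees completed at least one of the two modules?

573

Using inclusion–exclusion:
|at least one| = 351 + 293 − 71 = 573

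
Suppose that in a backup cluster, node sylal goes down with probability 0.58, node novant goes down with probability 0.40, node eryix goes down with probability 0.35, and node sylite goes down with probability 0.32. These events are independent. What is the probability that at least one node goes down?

P(none) = (1 − 0.58) × (1 − 0.40) × (1 − 0.35) × (1 − 0.32) = 0.42 × 0.60 × 0.65 × 0.68 = 0.111384
P(at least one) = 1 − 0.111384 = 0.888616

0.888616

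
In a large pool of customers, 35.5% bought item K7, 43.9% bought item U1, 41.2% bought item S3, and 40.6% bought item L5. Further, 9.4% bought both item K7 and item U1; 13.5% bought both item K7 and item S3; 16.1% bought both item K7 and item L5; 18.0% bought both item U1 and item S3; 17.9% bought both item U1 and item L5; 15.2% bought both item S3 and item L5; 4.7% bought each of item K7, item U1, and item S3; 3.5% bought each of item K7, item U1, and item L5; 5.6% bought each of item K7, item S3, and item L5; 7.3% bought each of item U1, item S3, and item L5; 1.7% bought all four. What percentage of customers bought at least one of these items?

90.5%

Using inclusion–exclusion:
P(union) = 35.5 + 43.9 + 41.2 + 40.6 − 9.4 − 13.5 − 16.1 − 18.0 − 17.9 − 15.2 + 4.7 + 3.5 + 5.6 + 7.3 − 1.7 = 90.5%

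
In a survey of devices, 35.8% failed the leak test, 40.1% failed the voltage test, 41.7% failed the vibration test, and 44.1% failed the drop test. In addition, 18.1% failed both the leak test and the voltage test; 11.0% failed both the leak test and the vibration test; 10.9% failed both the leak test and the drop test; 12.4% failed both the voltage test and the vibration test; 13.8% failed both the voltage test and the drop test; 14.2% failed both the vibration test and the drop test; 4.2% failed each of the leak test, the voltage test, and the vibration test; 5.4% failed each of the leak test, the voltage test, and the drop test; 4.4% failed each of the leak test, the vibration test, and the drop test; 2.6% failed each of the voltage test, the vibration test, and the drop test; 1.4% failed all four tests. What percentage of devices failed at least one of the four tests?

96.5%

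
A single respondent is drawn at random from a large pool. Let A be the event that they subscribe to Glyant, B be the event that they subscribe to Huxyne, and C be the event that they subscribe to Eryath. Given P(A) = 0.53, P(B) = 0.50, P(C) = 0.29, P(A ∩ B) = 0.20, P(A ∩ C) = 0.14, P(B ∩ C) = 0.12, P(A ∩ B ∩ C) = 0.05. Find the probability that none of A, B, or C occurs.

0.09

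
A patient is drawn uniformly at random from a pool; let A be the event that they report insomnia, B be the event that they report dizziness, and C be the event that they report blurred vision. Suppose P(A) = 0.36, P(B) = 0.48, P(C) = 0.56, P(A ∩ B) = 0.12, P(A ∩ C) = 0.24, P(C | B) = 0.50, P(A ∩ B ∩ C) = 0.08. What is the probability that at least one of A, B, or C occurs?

P(B ∩ C) = P(B)·P(C|B) = 0.48 × 0.50 = 0.24
By inclusion–exclusion:
P(A ∪ B ∪ C) = 0.36 + 0.48 + 0.56 − 0.12 − 0.24 − 0.24 + 0.08 = 0.88

0.88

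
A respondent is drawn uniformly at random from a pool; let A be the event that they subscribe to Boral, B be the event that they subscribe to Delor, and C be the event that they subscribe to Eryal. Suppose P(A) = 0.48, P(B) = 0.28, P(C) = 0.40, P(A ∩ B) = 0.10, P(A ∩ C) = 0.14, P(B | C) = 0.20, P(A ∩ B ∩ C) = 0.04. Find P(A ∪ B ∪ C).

P(B ∩ C) = P(C)·P(B|C) = 0.40 × 0.20 = 0.08
P(A ∪ B ∪ C) = 0.48 + 0.28 + 0.40 − 0.10 − 0.14 − 0.08 + 0.04 = 0.88

0.88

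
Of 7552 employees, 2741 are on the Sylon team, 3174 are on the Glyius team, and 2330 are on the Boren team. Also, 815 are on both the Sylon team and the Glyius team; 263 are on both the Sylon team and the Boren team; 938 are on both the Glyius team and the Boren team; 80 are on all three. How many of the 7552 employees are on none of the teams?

1243

Apply inclusion-exclusion:
N(≥1) = 2741 + 3174 + 2330 − 815 − 263 − 938 + 80 = 6309
None: 7552 − 6309 = 1243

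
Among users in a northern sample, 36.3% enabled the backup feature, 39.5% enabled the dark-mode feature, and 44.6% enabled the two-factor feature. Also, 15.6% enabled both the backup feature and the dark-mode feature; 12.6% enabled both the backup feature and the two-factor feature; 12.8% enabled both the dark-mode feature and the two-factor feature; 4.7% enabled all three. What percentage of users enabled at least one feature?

84.1%

P(at least one) = 36.3 + 39.5 + 44.6 − 15.6 − 12.6 − 12.8 + 4.7 = 84.1%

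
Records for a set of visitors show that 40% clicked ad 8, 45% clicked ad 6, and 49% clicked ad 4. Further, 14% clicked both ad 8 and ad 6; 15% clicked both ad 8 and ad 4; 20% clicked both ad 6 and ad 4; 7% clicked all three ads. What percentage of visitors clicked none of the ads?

8%

P(union) = 40 + 45 + 49 − 14 − 15 − 20 + 7 = 92%
P(none) = 100% − 92% = 8%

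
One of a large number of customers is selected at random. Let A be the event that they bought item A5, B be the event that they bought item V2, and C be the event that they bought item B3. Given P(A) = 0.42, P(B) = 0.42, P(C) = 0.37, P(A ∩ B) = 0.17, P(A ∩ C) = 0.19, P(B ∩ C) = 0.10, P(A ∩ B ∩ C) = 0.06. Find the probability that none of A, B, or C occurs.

0.19

P(A ∪ B ∪ C) = 0.42 + 0.42 + 0.37 − 0.17 − 0.19 − 0.10 + 0.06 = 0.81
P(none) = 1 − 0.81 = 0.19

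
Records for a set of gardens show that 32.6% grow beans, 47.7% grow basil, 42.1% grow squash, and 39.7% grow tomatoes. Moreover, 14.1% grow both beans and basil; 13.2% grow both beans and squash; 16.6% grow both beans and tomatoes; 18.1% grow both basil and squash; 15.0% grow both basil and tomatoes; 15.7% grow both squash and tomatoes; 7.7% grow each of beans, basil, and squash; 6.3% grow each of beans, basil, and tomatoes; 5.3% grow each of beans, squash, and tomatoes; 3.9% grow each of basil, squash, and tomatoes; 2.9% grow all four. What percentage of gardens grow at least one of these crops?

By inclusion–exclusion:
P(at least one) = 32.6 + 47.7 + 42.1 + 39.7 − 14.1 − 13.2 − 16.6 − 18.1 − 15.0 − 15.7 + 7.7 + 6.3 + 5.3 + 3.9 − 2.9 = 89.7%

89.7%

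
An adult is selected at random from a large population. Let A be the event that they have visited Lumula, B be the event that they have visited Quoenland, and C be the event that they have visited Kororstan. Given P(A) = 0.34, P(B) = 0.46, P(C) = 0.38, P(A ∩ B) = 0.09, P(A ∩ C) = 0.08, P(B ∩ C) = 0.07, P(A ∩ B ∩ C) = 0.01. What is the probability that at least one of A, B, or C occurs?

0.95

P(A ∪ B ∪ C) = 0.34 + 0.46 + 0.38 − 0.09 − 0.08 − 0.07 + 0.01 = 0.95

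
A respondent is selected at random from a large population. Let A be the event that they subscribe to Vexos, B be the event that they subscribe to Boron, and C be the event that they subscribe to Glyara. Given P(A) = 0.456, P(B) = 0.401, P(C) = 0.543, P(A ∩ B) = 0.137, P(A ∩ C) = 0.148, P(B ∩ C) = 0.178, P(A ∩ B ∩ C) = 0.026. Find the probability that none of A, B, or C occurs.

0.037

Using inclusion–exclusion:
P(A ∪ B ∪ C) = 0.456 + 0.401 + 0.543 − 0.137 − 0.148 − 0.178 + 0.026 = 0.963
P(none) = 1 − 0.963 = 0.037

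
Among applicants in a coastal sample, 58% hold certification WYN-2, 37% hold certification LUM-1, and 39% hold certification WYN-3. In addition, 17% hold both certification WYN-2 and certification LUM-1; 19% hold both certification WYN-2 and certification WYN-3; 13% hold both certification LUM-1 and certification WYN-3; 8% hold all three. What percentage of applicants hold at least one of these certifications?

93%

P(union) = 58 + 37 + 39 − 17 − 19 − 13 + 8 = 93%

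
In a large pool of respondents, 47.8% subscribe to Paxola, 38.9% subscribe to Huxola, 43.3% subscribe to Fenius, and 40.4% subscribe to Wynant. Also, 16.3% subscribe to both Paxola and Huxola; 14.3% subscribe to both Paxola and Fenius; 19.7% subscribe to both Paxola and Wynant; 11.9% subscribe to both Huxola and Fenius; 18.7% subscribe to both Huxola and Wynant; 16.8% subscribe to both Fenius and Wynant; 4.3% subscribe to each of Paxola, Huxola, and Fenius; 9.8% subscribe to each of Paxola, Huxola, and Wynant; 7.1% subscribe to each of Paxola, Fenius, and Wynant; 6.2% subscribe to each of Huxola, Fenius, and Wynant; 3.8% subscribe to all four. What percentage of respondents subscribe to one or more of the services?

Apply inclusion-exclusion:
P(union) = 47.8 + 38.9 + 43.3 + 40.4 − 16.3 − 14.3 − 19.7 − 11.9 − 18.7 − 16.8 + 4.3 + 9.8 + 7.1 + 6.2 − 3.8 = 96.3%

96.3%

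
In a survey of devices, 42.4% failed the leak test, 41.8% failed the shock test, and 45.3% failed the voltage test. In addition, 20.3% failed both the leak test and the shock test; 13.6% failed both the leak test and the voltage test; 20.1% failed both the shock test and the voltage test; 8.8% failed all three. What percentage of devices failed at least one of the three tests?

Inclusion–exclusion gives
P(at least one) = 42.4 + 41.8 + 45.3 − 20.3 − 13.6 − 20.1 + 8.8 = 84.3%

84.3%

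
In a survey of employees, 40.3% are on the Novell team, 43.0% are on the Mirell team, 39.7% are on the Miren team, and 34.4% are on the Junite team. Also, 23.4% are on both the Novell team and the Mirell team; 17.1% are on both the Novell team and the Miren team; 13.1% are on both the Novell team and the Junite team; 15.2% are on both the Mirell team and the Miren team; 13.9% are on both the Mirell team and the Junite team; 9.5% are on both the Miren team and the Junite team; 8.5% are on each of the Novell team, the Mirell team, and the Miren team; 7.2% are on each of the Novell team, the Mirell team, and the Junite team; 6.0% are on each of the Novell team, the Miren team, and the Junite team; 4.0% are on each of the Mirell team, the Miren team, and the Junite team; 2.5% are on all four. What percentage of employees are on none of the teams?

P(at least one) = 40.3 + 43.0 + 39.7 + 34.4 − 23.4 − 17.1 − 13.1 − 15.2 − 13.9 − 9.5 + 8.5 + 7.2 + 6.0 + 4.0 − 2.5 = 88.4%
P(none) = 100% − 88.4% = 11.6%

11.6%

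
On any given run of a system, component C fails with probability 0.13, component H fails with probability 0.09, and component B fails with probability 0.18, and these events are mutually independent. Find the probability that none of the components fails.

0.649194

Since the events are independent, P(none) is the product of the individual non-occurrence probabilities.
P(none) = (1 − 0.13) × (1 − 0.09) × (1 − 0.18) = 0.87 × 0.91 × 0.82 = 0.649194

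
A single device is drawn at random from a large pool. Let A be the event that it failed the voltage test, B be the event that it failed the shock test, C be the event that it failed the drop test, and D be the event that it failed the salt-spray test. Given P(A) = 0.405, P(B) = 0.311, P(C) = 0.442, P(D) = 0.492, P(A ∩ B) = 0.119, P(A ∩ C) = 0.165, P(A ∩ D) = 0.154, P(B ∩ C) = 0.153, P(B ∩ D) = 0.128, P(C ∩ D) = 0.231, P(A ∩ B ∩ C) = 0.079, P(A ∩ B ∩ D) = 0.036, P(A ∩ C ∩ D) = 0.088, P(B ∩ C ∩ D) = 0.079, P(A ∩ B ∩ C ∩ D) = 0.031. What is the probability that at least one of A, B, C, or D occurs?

P(A ∪ B ∪ C ∪ D) = 0.405 + 0.311 + 0.442 + 0.492 − 0.119 − 0.165 − 0.154 − 0.153 − 0.128 − 0.231 + 0.079 + 0.036 + 0.088 + 0.079 − 0.031 = 0.951

0.951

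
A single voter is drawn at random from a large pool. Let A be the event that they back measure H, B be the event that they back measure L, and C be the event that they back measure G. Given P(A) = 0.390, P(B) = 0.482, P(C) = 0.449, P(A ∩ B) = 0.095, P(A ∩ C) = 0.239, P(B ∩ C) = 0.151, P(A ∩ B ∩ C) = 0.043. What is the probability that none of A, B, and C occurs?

By inclusion-exclusion,
P(A ∪ B ∪ C) = 0.390 + 0.482 + 0.449 − 0.095 − 0.239 − 0.151 + 0.043 = 0.879
P(none) = 1 − 0.879 = 0.121

0.121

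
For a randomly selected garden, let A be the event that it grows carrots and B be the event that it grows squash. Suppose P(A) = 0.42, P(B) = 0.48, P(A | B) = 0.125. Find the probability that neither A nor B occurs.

0.16

P(A ∩ B) = P(B)·P(A|B) = 0.48 × 0.125 = 0.06
P(A ∪ B) = 0.42 + 0.48 − 0.06 = 0.84
P(none) = 1 − 0.84 = 0.16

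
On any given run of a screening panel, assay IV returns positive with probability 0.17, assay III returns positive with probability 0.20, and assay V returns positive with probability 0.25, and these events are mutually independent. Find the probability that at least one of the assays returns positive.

Independence gives P(none) = ∏(1 − pᵢ).
P(none) = (1 − 0.17) × (1 − 0.20) × (1 − 0.25) = 0.83 × 0.80 × 0.75 = 0.498
P(at least one) = 1 − 0.498 = 0.502

0.502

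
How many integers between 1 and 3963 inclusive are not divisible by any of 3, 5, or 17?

By inclusion–exclusion:
floor(3963/3) + floor(3963/5) + floor(3963/17) − floor(3963/15) − floor(3963/51) − floor(3963/85) + floor(3963/255) = 1321 + 792 + 233 − 264 − 77 − 46 + 15 = 1974
3963 − 1974 = 1989

1989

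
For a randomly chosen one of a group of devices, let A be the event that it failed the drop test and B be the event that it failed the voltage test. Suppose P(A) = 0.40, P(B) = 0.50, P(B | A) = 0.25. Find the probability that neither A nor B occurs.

P(A ∩ B) = P(A)·P(B|A) = 0.40 × 0.25 = 0.10
Inclusion–exclusion gives
P(A ∪ B) = 0.40 + 0.50 − 0.10 = 0.80
P(none) = 1 − 0.80 = 0.20

0.20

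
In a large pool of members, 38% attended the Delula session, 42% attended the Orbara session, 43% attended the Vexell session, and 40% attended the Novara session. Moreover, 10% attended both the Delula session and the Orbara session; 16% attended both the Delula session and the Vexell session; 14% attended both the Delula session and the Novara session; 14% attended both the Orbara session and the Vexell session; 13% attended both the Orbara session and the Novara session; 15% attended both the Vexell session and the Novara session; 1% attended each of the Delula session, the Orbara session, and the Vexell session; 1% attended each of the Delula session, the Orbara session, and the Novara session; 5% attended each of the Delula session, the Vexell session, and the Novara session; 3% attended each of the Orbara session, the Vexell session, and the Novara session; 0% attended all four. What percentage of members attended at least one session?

91%

P(≥1) = 38 + 42 + 43 + 40 − 10 − 16 − 14 − 14 − 13 − 15 + 1 + 1 + 5 + 3 − 0 = 91%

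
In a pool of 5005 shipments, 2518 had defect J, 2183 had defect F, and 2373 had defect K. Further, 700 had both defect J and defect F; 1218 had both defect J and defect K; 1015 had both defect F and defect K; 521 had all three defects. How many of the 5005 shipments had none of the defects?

343

Inclusion–exclusion gives
|at least one| = 2518 + 2183 + 2373 − 700 − 1218 − 1015 + 521 = 4662
None: 5005 − 4662 = 343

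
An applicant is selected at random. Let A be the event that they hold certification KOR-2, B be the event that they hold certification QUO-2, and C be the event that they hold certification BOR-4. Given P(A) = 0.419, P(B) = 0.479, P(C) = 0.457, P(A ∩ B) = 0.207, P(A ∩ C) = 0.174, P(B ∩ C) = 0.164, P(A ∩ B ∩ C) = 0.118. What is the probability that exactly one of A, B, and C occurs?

P(exactly one) = 0.419 + 0.479 + 0.457 − 2·0.207 − 2·0.174 − 2·0.164 + 3·0.118 = 0.619

0.619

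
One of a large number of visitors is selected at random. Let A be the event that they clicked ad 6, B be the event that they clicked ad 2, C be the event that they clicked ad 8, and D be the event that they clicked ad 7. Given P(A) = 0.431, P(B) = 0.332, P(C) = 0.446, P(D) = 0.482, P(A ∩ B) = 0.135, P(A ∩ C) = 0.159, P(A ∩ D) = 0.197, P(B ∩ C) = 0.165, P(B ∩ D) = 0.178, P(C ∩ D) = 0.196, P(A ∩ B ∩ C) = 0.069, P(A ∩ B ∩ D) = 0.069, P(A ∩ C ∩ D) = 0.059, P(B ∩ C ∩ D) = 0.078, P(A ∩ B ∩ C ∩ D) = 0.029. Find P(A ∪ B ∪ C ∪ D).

Inclusion–exclusion gives
P(A ∪ B ∪ C ∪ D) = 0.431 + 0.332 + 0.446 + 0.482 − 0.135 − 0.159 − 0.197 − 0.165 − 0.178 − 0.196 + 0.069 + 0.069 + 0.059 + 0.078 − 0.029 = 0.907

0.907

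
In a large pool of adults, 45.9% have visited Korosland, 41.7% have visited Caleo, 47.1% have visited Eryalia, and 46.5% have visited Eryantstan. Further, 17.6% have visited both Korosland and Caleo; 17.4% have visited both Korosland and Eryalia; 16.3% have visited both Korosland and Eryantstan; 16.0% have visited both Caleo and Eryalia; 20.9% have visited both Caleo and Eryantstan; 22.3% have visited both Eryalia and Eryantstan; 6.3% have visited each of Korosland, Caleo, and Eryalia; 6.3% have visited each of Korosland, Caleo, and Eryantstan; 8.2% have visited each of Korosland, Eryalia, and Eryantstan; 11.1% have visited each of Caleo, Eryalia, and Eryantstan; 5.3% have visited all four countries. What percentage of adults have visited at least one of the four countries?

P(at least one) = 45.9 + 41.7 + 47.1 + 46.5 − 17.6 − 17.4 − 16.3 − 16.0 − 20.9 − 22.3 + 6.3 + 6.3 + 8.2 + 11.1 − 5.3 = 97.3%

97.3%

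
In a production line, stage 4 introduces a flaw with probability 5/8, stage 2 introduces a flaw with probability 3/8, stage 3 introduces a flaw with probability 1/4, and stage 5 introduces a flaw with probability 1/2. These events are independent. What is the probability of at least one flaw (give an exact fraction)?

P(none) = (1 − 5/8) × (1 − 3/8) × (1 − 1/4) × (1 − 1/2) = 3/8 × 5/8 × 3/4 × 1/2 = 45/512
P(at least one) = 1 − 45/512 = 467/512

467/512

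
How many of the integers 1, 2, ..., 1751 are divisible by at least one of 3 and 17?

By inclusion-exclusion,
⌊1751/3⌋ + ⌊1751/17⌋ − ⌊1751/51⌋ = 583 + 103 − 34 = 652

652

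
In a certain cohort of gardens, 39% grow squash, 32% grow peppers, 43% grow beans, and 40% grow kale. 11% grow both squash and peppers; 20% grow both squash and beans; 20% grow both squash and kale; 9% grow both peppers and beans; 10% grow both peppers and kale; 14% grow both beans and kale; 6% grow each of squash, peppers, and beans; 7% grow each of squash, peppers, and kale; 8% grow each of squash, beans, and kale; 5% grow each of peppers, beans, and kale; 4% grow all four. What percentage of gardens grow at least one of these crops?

92%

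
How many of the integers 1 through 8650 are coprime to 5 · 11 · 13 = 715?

Using inclusion–exclusion:
floor(8650/5) + floor(8650/11) + floor(8650/13) − floor(8650/55) − floor(8650/65) − floor(8650/143) + floor(8650/715) = 1730 + 786 + 665 − 157 − 133 − 60 + 12 = 2843
8650 − 2843 = 5807

5807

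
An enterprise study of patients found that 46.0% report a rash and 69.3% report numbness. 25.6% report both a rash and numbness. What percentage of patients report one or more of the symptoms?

89.7%

P(≥1) = 46.0 + 69.3 − 25.6 = 89.7%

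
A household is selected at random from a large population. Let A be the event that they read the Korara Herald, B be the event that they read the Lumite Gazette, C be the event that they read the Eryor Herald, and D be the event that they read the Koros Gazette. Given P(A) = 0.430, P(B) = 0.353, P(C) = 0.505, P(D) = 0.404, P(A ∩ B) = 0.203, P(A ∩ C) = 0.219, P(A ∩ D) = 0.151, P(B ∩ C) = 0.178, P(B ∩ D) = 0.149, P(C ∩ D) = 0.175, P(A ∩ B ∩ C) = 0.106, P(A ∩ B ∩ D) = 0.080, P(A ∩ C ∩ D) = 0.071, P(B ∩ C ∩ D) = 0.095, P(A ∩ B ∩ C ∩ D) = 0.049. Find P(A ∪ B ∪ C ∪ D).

Apply inclusion-exclusion:
P(A ∪ B ∪ C ∪ D) = 0.430 + 0.353 + 0.505 + 0.404 − 0.203 − 0.219 − 0.151 − 0.178 − 0.149 − 0.175 + 0.106 + 0.080 + 0.071 + 0.095 − 0.049 = 0.920

0.920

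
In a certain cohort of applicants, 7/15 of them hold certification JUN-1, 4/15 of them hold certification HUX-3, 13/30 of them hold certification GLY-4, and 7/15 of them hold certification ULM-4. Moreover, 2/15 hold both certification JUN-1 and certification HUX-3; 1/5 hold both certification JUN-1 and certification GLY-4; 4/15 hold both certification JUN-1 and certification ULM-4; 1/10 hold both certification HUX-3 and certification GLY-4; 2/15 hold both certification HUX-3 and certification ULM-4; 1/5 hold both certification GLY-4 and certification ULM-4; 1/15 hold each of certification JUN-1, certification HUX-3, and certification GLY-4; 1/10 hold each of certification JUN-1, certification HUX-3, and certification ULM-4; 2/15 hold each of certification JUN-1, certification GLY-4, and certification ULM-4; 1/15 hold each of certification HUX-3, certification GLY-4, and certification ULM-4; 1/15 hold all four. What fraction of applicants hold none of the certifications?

1/10

P(union) = 7/15 + 4/15 + 13/30 + 7/15 − 2/15 − 1/5 − 4/15 − 1/10 − 2/15 − 1/5 + 1/15 + 1/10 + 2/15 + 1/15 − 1/15 = 9/10
P(none) = 1 − 9/10 = 1/10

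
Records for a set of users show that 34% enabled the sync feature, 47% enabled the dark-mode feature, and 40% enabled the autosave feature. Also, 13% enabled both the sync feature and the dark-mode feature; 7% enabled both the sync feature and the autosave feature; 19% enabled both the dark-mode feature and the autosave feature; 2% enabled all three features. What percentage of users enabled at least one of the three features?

Using inclusion–exclusion:
P(≥1) = 34 + 47 + 40 − 13 − 7 − 19 + 2 = 84%

84%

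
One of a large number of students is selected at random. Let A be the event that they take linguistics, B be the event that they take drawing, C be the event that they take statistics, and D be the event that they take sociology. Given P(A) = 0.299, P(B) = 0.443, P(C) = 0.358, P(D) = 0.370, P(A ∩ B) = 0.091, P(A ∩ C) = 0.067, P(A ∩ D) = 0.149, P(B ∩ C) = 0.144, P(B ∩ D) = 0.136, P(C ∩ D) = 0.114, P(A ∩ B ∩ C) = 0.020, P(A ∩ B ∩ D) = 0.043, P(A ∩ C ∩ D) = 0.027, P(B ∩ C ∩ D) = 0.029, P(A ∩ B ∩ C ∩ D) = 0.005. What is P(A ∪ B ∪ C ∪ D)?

0.883

P(A ∪ B ∪ C ∪ D) = 0.299 + 0.443 + 0.358 + 0.370 − 0.091 − 0.067 − 0.149 − 0.144 − 0.136 − 0.114 + 0.020 + 0.043 + 0.027 + 0.029 − 0.005 = 0.883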